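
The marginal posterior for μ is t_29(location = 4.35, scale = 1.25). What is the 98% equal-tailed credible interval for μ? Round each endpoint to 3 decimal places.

The t_29 distribution is symmetric; the 98% interval is 4.35 ± t·1.25 with t_{0.99,29} = 2.462.
Half-width: 2.462 × 1.25 = 3.078.
4.35 − 3.078 = 1.272; 4.35 + 3.078 = 7.428.

[1.272, 7.428]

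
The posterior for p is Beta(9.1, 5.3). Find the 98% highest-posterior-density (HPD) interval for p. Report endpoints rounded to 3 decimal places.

[0.346, 0.890]

The posterior is unimodal and skewed, so the HPD interval has equal density at both endpoints and is the shortest 98% interval.
Solving f(0.346) = f(0.890) with F(0.890) − F(0.346) = 0.98 gives [0.346, 0.890].
For comparison, the equal-tailed interval is [0.333, 0.880]; the HPD is narrower and shifted toward the mode.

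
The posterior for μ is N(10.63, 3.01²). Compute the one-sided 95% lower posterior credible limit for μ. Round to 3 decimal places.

5.679

Need L with P(μ ≥ L) = 0.95: L = 10.63 − z_{0.05}·3.01.
z = 1.645; L = 10.63 − 1.645 × 3.01 = 5.679.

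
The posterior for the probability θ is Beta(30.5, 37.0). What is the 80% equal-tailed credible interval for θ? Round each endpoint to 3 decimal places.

Posterior: Beta(30.5, 37.0).
Equal-tailed 80% interval: the 0.1 and 0.9 quantiles of Beta(30.5, 37.0).
Posterior mean ≈ 0.452, SD ≈ 0.060; a Normal approximation gives roughly [0.375, 0.529].
Exact: F⁻¹(0.1) = 0.375; F⁻¹(0.9) = 0.530.

[0.375, 0.530]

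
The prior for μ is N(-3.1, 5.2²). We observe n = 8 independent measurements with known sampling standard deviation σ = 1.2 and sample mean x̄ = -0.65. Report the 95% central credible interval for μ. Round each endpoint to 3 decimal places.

Posterior precision = 1/5.2² + 8/1.2² = 0.0370 + 5.5556 = 5.5925, so posterior SD = 0.4229.
Posterior mean = (-3.1/5.2² + 8·-0.65/1.2²) / 5.5925 = -0.6662.
Interval: -0.6662 ± 1.960 × 0.4229 → [-1.495, 0.163].

[-1.495, 0.163]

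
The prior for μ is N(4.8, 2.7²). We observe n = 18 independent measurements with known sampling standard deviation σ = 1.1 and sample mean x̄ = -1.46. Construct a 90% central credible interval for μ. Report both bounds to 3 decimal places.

[-1.827, -0.978]

Posterior precision = 1/2.7² + 18/1.1² = 0.1372 + 14.8760 = 15.0132, so posterior SD = 0.2581.
Posterior mean = (4.8/2.7² + 18·-1.46/1.1²) / 15.0132 = -1.4028.
Interval: -1.4028 ± 1.645 × 0.2581 → [-1.827, -0.978].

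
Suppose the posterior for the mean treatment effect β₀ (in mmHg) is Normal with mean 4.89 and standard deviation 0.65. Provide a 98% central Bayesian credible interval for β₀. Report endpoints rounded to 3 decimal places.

[3.378, 6.402]

The posterior is symmetric, so the 98% equal-tailed interval is β₀ = 4.89 ± z·0.65 with z = 2.326.
Half-width: 2.326 × 0.65 = 1.512.
4.89 − 1.512 = 3.378; 4.89 + 1.512 = 6.402.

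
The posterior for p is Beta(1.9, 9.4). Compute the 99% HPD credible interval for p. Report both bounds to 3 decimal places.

[0.001, 0.482]

The posterior is unimodal and skewed, so the HPD interval has equal density at both endpoints and is the shortest 99% interval.
Solving f(0.001) = f(0.482) with F(0.482) − F(0.001) = 0.99 gives [0.001, 0.482].
For comparison, the equal-tailed interval is [0.009, 0.522]; the HPD is narrower and shifted toward the mode.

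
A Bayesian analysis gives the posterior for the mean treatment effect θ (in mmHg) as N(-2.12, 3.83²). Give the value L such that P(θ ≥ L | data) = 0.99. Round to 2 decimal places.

-11.03

Need L with P(θ ≥ L) = 0.99: L = -2.12 − z_{0.01}·3.83.
z = 2.326; L = -2.12 − 2.326 × 3.83 = -11.03.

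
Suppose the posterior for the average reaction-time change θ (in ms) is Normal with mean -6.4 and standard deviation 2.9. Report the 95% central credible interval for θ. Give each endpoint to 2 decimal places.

The posterior is symmetric, so the 95% equal-tailed interval is θ = -6.4 ± z·2.9 with z = 1.960.
Half-width: 1.960 × 2.9 = 5.68.
-6.4 − 5.68 = -12.08; -6.4 + 5.68 = -0.72.

[-12.08, -0.72]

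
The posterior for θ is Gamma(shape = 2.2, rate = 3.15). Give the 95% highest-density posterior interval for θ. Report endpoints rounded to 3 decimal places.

[0.025, 1.619]

The posterior is unimodal and skewed, so the HPD interval has equal density at both endpoints and is the shortest 95% interval.
Solving f(0.025) = f(1.619) with F(1.619) − F(0.025) = 0.95 gives [0.025, 1.619].
For comparison, the equal-tailed interval is [0.098, 1.878]; the HPD is narrower and shifted toward the mode.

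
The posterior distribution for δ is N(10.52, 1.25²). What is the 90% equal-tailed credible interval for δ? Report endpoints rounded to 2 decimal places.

The posterior is symmetric, so the 90% equal-tailed interval is δ = 10.52 ± z·1.25 with z = 1.645.
Half-width: 1.645 × 1.25 = 2.06.
10.52 − 2.06 = 8.46; 10.52 + 2.06 = 12.58.

[8.46, 12.58]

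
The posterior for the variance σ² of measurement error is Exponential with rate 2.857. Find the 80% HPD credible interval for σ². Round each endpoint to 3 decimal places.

The exponential density is strictly decreasing on [0, ∞), so the HPD interval is anchored at 0: [0, q] with P(σ² ≤ q) = 0.80.
q = −ln(1 − 0.80) / 2.857 = 1.6094 / 2.857 = 0.563.

[0.000, 0.563]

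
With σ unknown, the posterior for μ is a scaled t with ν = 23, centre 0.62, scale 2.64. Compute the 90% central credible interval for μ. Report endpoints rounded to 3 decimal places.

[-3.905, 5.145]

The t_23 distribution is symmetric; the 90% interval is 0.62 ± t·2.64 with t_{0.95,23} = 1.714.
Half-width: 1.714 × 2.64 = 4.525.
0.62 − 4.525 = -3.905; 0.62 + 4.525 = 5.145.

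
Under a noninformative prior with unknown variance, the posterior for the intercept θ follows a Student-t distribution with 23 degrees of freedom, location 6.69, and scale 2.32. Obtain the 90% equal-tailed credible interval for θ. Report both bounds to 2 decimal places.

[2.71, 10.67]

The t_23 distribution is symmetric; the 90% interval is 6.69 ± t·2.32 with t_{0.95,23} = 1.714.
Half-width: 1.714 × 2.32 = 3.98.
6.69 − 3.98 = 2.71; 6.69 + 3.98 = 10.67.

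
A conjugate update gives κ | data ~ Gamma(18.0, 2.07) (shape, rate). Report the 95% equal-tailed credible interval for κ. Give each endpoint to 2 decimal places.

[5.15, 13.15]

Posterior: Gamma(shape 18.0, rate 2.07).
Equal-tailed 95% interval: Gamma(18.0, 2.07) quantiles at 0.025 and 0.975.
Posterior mean ≈ 8.70, SD ≈ 2.05; a Normal approximation gives roughly [4.68, 12.71].
Exact: lower = 5.15; upper = 13.15.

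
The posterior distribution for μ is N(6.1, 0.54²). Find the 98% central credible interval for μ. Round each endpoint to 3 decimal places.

[4.844, 7.356]

The posterior is symmetric, so the 98% equal-tailed interval is μ = 6.1 ± z·0.54 with z = 2.326.
Half-width: 2.326 × 0.54 = 1.256.
6.1 − 1.256 = 4.844; 6.1 + 1.256 = 7.356.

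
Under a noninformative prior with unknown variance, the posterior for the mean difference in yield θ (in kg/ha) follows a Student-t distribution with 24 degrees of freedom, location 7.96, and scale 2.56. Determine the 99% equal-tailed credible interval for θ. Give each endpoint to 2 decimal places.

The t_24 distribution is symmetric; the 99% interval is 7.96 ± t·2.56 with t_{0.995,24} = 2.797.
Half-width: 2.797 × 2.56 = 7.16.
7.96 − 7.16 = 0.80; 7.96 + 7.16 = 15.12.

[0.80, 15.12]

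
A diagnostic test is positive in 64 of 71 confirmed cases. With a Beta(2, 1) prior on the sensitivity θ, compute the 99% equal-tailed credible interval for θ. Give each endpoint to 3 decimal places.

[0.781, 0.964]

Posterior: Beta(2+64, 1+7) = Beta(66, 8).
Equal-tailed 99% interval: the 0.005 and 0.995 quantiles of Beta(66, 8).
Posterior mean ≈ 0.892, SD ≈ 0.036; a Normal approximation gives roughly [0.800, 0.984].
Exact: F⁻¹(0.005) = 0.781; F⁻¹(0.995) = 0.964.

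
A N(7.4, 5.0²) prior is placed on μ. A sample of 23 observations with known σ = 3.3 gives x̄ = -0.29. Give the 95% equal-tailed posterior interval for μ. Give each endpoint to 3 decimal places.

Posterior precision = 1/5.0² + 23/3.3² = 0.0400 + 2.1120 = 2.1520, so posterior SD = 0.6817.
Posterior mean = (7.4/5.0² + 23·-0.29/3.3²) / 2.1520 = -0.1471.
Interval: -0.1471 ± 1.960 × 0.6817 → [-1.483, 1.189].

[-1.483, 1.189]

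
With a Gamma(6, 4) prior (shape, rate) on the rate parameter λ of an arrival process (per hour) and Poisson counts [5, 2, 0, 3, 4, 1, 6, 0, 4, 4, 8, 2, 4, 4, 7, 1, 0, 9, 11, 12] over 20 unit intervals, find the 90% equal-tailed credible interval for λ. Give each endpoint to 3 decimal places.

[3.239, 4.559]

Posterior: Gamma(6+87, 4+20) = Gamma(93, 24) (shape, rate).
Equal-tailed 90% interval: Gamma(93, 24) quantiles at 0.05 and 0.95.
Posterior mean ≈ 3.875, SD ≈ 0.402; a Normal approximation gives roughly [3.214, 4.536].
Exact: lower = 3.239; upper = 4.559.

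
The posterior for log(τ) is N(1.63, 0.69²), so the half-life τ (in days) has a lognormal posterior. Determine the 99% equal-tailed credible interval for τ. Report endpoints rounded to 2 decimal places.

On the log scale the 99% interval is 1.63 ± 2.576 × 0.69 = [-0.1473, 3.4073].
Exponentiate: [e^-0.1473, e^3.4073] = [0.86, 30.18].

[0.86, 30.18]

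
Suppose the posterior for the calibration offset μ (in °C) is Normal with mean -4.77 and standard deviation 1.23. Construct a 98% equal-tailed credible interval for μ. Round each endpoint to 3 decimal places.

[-7.631, -1.909]

The posterior is symmetric, so the 98% equal-tailed interval is μ = -4.77 ± z·1.23 with z = 2.326.
Half-width: 2.326 × 1.23 = 2.861.
-4.77 − 2.861 = -7.631; -4.77 + 2.861 = -1.909.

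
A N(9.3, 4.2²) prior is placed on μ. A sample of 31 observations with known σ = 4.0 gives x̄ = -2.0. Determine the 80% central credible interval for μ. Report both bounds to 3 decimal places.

Posterior precision = 1/4.2² + 31/4.0² = 0.0567 + 1.9375 = 1.9942, so posterior SD = 0.7081.
Posterior mean = (9.3/4.2² + 31·-2.0/4.0²) / 1.9942 = -1.6788.
Interval: -1.6788 ± 1.282 × 0.7081 → [-2.586, -0.771].

[-2.586, -0.771]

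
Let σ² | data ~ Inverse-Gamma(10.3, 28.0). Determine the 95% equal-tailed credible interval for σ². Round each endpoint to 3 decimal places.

[1.602, 5.597]

Inverse-Gamma(10.3, 28.0) quantiles: F⁻¹(0.025) and F⁻¹(0.975).
Equivalently, 1/σ² ~ Gamma(10.3, rate = 28.0); invert its 0.975 and 0.025 quantiles.
Posterior mean ≈ 3.011, SD ≈ 1.045; a Normal approximation gives roughly [0.962, 5.059].
Exact: lower = 1.602; upper = 5.597.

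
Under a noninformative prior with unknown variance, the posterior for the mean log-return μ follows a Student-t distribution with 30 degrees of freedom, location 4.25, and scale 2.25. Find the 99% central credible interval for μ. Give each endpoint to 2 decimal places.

The t_30 distribution is symmetric; the 99% interval is 4.25 ± t·2.25 with t_{0.995,30} = 2.750.
Half-width: 2.750 × 2.25 = 6.19.
4.25 − 6.19 = -1.94; 4.25 + 6.19 = 10.44.

[-1.94, 10.44]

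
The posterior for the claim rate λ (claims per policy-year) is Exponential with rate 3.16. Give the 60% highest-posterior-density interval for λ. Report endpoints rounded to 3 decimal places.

[0.000, 0.290]

The exponential density is strictly decreasing on [0, ∞), so the HPD interval is anchored at 0: [0, q] with P(λ ≤ q) = 0.60.
q = −ln(1 − 0.60) / 3.16 = 0.9163 / 3.16 = 0.290.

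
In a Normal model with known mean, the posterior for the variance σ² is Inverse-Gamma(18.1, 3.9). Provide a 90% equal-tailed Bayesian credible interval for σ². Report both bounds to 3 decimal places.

[0.152, 0.333]

Inverse-Gamma(18.1, 3.9) quantiles: F⁻¹(0.05) and F⁻¹(0.95).
Equivalently, 1/σ² ~ Gamma(18.1, rate = 3.9); invert its 0.95 and 0.05 quantiles.
Posterior mean ≈ 0.228, SD ≈ 0.057; a Normal approximation gives roughly [0.135, 0.322].
Exact: lower = 0.152; upper = 0.333.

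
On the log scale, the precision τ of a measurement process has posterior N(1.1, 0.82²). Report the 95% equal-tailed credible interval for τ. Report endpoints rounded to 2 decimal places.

[0.60, 14.99]

On the log scale the 95% interval is 1.1 ± 1.960 × 0.82 = [-0.5072, 2.7072].
Exponentiate: [e^-0.5072, e^2.7072] = [0.60, 14.99].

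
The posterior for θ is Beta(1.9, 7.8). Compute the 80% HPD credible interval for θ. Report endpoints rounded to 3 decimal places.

[0.023, 0.306]

The posterior is unimodal and skewed, so the HPD interval has equal density at both endpoints and is the shortest 80% interval.
Solving f(0.023) = f(0.306) with F(0.306) − F(0.023) = 0.80 gives [0.023, 0.306].
For comparison, the equal-tailed interval is [0.057, 0.366]; the HPD is narrower and shifted toward the mode.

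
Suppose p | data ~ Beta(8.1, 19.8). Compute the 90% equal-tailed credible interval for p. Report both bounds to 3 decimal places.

Posterior: Beta(8.1, 19.8).
Equal-tailed 90% interval: the 0.05 and 0.95 quantiles of Beta(8.1, 19.8).
Posterior mean ≈ 0.290, SD ≈ 0.084; a Normal approximation gives roughly [0.151, 0.429].
Exact: F⁻¹(0.05) = 0.160; F⁻¹(0.95) = 0.438.

[0.160, 0.438]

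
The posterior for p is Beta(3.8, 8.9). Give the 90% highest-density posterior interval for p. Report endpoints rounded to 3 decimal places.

[0.096, 0.494]

The posterior is unimodal and skewed, so the HPD interval has equal density at both endpoints and is the shortest 90% interval.
Solving f(0.096) = f(0.494) with F(0.494) − F(0.096) = 0.90 gives [0.096, 0.494].
For comparison, the equal-tailed interval is [0.115, 0.520]; the HPD is narrower and shifted toward the mode.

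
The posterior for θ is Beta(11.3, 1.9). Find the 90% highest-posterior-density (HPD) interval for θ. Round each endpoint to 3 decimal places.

The posterior is unimodal and skewed, so the HPD interval has equal density at both endpoints and is the shortest 90% interval.
Solving f(0.723) = f(0.993) with F(0.993) − F(0.723) = 0.90 gives [0.723, 0.993].
For comparison, the equal-tailed interval is [0.677, 0.973]; the HPD is narrower and shifted toward the mode.

[0.723, 0.993]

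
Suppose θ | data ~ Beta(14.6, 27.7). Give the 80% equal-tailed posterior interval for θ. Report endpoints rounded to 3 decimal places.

[0.254, 0.440]

Posterior: Beta(14.6, 27.7).
Equal-tailed 80% interval: the 0.1 and 0.9 quantiles of Beta(14.6, 27.7).
Posterior mean ≈ 0.345, SD ≈ 0.072; a Normal approximation gives roughly [0.253, 0.438].
Exact: F⁻¹(0.1) = 0.254; F⁻¹(0.9) = 0.440.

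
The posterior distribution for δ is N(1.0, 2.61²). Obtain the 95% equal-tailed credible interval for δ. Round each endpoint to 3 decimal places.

The posterior is symmetric, so the 95% equal-tailed interval is δ = 1.0 ± z·2.61 with z = 1.960.
Half-width: 1.960 × 2.61 = 5.116.
1.0 − 5.116 = -4.116; 1.0 + 5.116 = 6.116.

[-4.116, 6.116]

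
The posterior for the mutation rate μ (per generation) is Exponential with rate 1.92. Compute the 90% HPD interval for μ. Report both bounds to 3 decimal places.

The exponential density is strictly decreasing on [0, ∞), so the HPD interval is anchored at 0: [0, q] with P(μ ≤ q) = 0.90.
q = −ln(1 − 0.90) / 1.92 = 2.3026 / 1.92 = 1.199.

[0.000, 1.199]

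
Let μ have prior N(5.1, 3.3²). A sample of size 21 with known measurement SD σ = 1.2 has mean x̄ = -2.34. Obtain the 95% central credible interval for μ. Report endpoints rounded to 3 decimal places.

[-2.805, -1.782]

Posterior precision = 1/3.3² + 21/1.2² = 0.0918 + 14.5833 = 14.6752, so posterior SD = 0.2610.
Posterior mean = (5.1/3.3² + 21·-2.34/1.2²) / 14.6752 = -2.2934.
Interval: -2.2934 ± 1.960 × 0.2610 → [-2.805, -1.782].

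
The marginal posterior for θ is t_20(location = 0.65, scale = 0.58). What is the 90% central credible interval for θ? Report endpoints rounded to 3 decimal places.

[-0.350, 1.650]

The t_20 distribution is symmetric; the 90% interval is 0.65 ± t·0.58 with t_{0.95,20} = 1.725.
Half-width: 1.725 × 0.58 = 1.000.
0.65 − 1.000 = -0.350; 0.65 + 1.000 = 1.650.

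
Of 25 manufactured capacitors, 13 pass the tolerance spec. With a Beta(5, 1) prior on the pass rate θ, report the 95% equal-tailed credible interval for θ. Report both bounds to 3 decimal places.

[0.406, 0.745]

Posterior: Beta(5+13, 1+12) = Beta(18, 13).
Equal-tailed 95% interval: the 0.025 and 0.975 quantiles of Beta(18, 13).
Posterior mean ≈ 0.581, SD ≈ 0.087; a Normal approximation gives roughly [0.410, 0.752].
Exact: F⁻¹(0.025) = 0.406; F⁻¹(0.975) = 0.745.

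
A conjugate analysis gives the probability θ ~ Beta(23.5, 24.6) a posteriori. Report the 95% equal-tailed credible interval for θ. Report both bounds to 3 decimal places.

Posterior: Beta(23.5, 24.6).
Equal-tailed 95% interval: the 0.025 and 0.975 quantiles of Beta(23.5, 24.6).
Posterior mean ≈ 0.489, SD ≈ 0.071; a Normal approximation gives roughly [0.349, 0.628].
Exact: F⁻¹(0.025) = 0.350; F⁻¹(0.975) = 0.628.

[0.350, 0.628]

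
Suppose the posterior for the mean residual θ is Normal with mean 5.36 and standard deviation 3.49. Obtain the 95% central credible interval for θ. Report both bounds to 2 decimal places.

[-1.48, 12.20]

The posterior is symmetric, so the 95% equal-tailed interval is θ = 5.36 ± z·3.49 with z = 1.960.
Half-width: 1.960 × 3.49 = 6.84.
5.36 − 6.84 = -1.48; 5.36 + 6.84 = 12.20.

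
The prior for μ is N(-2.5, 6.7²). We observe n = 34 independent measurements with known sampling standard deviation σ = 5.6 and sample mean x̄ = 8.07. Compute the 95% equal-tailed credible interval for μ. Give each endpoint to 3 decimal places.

Posterior precision = 1/6.7² + 34/5.6² = 0.0223 + 1.0842 = 1.1065, so posterior SD = 0.9507.
Posterior mean = (-2.5/6.7² + 34·8.07/5.6²) / 1.1065 = 7.8572.
Interval: 7.8572 ± 1.960 × 0.9507 → [5.994, 9.720].

[5.994, 9.720]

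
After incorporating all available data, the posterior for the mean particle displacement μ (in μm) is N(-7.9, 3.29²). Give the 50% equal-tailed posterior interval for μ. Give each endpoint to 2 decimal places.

[-10.12, -5.68]

The posterior is symmetric, so the 50% equal-tailed interval is μ = -7.9 ± z·3.29 with z = 0.674.
Half-width: 0.674 × 3.29 = 2.22.
-7.9 − 2.22 = -10.12; -7.9 + 2.22 = -5.68.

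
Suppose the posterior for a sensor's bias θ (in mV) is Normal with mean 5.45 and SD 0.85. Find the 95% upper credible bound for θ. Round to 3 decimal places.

Need U with P(θ ≤ U) = 0.95: U = 5.45 + z_{0.05}·0.85.
z = 1.645; U = 5.45 + 1.645 × 0.85 = 6.848.

6.848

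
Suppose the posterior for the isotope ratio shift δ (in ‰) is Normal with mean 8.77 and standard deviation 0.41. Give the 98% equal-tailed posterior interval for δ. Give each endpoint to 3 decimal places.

[7.816, 9.724]

The posterior is symmetric, so the 98% equal-tailed interval is δ = 8.77 ± z·0.41 with z = 2.326.
Half-width: 2.326 × 0.41 = 0.954.
8.77 − 0.954 = 7.816; 8.77 + 0.954 = 9.724.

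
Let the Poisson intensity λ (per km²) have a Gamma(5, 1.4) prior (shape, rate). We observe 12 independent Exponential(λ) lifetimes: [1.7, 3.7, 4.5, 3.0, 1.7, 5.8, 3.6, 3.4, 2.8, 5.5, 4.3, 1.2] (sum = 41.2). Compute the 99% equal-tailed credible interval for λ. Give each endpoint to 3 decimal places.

[0.194, 0.692]

Posterior: Gamma(5+12, 1.4+41.2) = Gamma(17, 42.6) (shape, rate).
Equal-tailed 99% interval: Gamma(17, 42.6) quantiles at 0.005 and 0.995.
Posterior mean ≈ 0.399, SD ≈ 0.097; a Normal approximation gives roughly [0.150, 0.648].
Exact: lower = 0.194; upper = 0.692.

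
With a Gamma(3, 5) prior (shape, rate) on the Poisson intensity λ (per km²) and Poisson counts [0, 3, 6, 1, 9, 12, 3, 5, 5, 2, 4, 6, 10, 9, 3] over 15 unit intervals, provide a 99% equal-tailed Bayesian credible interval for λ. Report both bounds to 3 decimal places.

[2.985, 5.303]

Posterior: Gamma(3+78, 5+15) = Gamma(81, 20) (shape, rate).
Equal-tailed 99% interval: Gamma(81, 20) quantiles at 0.005 and 0.995.
Posterior mean ≈ 4.050, SD ≈ 0.450; a Normal approximation gives roughly [2.891, 5.209].
Exact: lower = 2.985; upper = 5.303.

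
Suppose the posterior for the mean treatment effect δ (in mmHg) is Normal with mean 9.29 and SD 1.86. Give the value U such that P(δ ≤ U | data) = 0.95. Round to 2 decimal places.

12.35

Need U with P(δ ≤ U) = 0.95: U = 9.29 + z_{0.05}·1.86.
z = 1.645; U = 9.29 + 1.645 × 1.86 = 12.35.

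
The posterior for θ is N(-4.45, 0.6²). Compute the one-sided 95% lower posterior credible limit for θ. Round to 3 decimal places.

-5.437

Need L with P(θ ≥ L) = 0.95: L = -4.45 − z_{0.05}·0.6.
z = 1.645; L = -4.45 − 1.645 × 0.6 = -5.437.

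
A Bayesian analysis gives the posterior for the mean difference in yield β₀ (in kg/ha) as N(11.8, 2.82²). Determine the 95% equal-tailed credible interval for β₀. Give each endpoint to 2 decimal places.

The posterior is symmetric, so the 95% equal-tailed interval is β₀ = 11.8 ± z·2.82 with z = 1.960.
Half-width: 1.960 × 2.82 = 5.53.
11.8 − 5.53 = 6.27; 11.8 + 5.53 = 17.33.

[6.27, 17.33]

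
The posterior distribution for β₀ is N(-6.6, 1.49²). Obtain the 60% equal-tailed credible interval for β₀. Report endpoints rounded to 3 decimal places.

The posterior is symmetric, so the 60% equal-tailed interval is β₀ = -6.6 ± z·1.49 with z = 0.842.
Half-width: 0.842 × 1.49 = 1.254.
-6.6 − 1.254 = -7.854; -6.6 + 1.254 = -5.346.

[-7.854, -5.346]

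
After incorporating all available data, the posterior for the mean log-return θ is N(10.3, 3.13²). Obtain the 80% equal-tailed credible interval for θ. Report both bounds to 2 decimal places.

The posterior is symmetric, so the 80% equal-tailed interval is θ = 10.3 ± z·3.13 with z = 1.282.
Half-width: 1.282 × 3.13 = 4.01.
10.3 − 4.01 = 6.29; 10.3 + 4.01 = 14.31.

[6.29, 14.31]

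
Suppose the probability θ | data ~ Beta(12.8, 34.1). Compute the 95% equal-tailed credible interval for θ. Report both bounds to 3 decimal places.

[0.157, 0.407]

Posterior: Beta(12.8, 34.1).
Equal-tailed 95% interval: the 0.025 and 0.975 quantiles of Beta(12.8, 34.1).
Posterior mean ≈ 0.273, SD ≈ 0.064; a Normal approximation gives roughly [0.147, 0.399].
Exact: F⁻¹(0.025) = 0.157; F⁻¹(0.975) = 0.407.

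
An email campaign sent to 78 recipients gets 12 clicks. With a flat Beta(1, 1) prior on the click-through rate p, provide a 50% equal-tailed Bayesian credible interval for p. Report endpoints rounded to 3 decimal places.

[0.133, 0.189]

Posterior: Beta(1+12, 1+66) = Beta(13, 67).
Equal-tailed 50% interval: the 0.25 and 0.75 quantiles of Beta(13, 67).
Posterior mean ≈ 0.163, SD ≈ 0.041; a Normal approximation gives roughly [0.135, 0.190].
Exact: F⁻¹(0.25) = 0.133; F⁻¹(0.75) = 0.189.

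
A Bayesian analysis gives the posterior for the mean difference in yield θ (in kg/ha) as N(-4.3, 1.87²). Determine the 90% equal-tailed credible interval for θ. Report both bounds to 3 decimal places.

The posterior is symmetric, so the 90% equal-tailed interval is θ = -4.3 ± z·1.87 with z = 1.645.
Half-width: 1.645 × 1.87 = 3.076.
-4.3 − 3.076 = -7.376; -4.3 + 3.076 = -1.224.

[-7.376, -1.224]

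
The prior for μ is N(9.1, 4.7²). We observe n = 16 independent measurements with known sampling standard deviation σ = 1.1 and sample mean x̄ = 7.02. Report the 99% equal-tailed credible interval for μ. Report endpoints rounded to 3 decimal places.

[6.320, 7.734]

Posterior precision = 1/4.7² + 16/1.1² = 0.0453 + 13.2231 = 13.2684, so posterior SD = 0.2745.
Posterior mean = (9.1/4.7² + 16·7.02/1.1²) / 13.2684 = 7.0271.
Interval: 7.0271 ± 2.576 × 0.2745 → [6.320, 7.734].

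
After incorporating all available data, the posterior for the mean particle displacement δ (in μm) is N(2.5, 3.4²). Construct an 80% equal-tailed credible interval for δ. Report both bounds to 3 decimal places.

The posterior is symmetric, so the 80% equal-tailed interval is δ = 2.5 ± z·3.4 with z = 1.282.
Half-width: 1.282 × 3.4 = 4.357.
2.5 − 4.357 = -1.857; 2.5 + 4.357 = 6.857.

[-1.857, 6.857]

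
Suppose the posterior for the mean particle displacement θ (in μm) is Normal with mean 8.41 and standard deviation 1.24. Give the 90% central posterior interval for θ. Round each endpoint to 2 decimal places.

[6.37, 10.45]

The posterior is symmetric, so the 90% equal-tailed interval is θ = 8.41 ± z·1.24 with z = 1.645.
Half-width: 1.645 × 1.24 = 2.04.
8.41 − 2.04 = 6.37; 8.41 + 2.04 = 10.45.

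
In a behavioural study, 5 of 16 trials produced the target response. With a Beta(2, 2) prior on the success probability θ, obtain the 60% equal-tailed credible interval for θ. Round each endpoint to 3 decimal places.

Posterior: Beta(2+5, 2+11) = Beta(7, 13).
Equal-tailed 60% interval: the 0.2 and 0.8 quantiles of Beta(7, 13).
Posterior mean ≈ 0.350, SD ≈ 0.104; a Normal approximation gives roughly [0.262, 0.438].
Exact: F⁻¹(0.2) = 0.259; F⁻¹(0.8) = 0.438.

[0.259, 0.438]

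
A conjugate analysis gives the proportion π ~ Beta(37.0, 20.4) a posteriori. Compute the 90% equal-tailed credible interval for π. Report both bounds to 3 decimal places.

Posterior: Beta(37.0, 20.4).
Equal-tailed 90% interval: the 0.05 and 0.95 quantiles of Beta(37.0, 20.4).
Posterior mean ≈ 0.645, SD ≈ 0.063; a Normal approximation gives roughly [0.542, 0.748].
Exact: F⁻¹(0.05) = 0.539; F⁻¹(0.95) = 0.745.

[0.539, 0.745]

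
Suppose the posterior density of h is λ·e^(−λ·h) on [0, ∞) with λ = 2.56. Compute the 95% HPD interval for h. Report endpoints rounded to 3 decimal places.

[0.000, 1.170]

The exponential density is strictly decreasing on [0, ∞), so the HPD interval is anchored at 0: [0, q] with P(h ≤ q) = 0.95.
q = −ln(1 − 0.95) / 2.56 = 2.9957 / 2.56 = 1.170.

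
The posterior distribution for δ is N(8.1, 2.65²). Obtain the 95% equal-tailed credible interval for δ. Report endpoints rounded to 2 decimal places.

The posterior is symmetric, so the 95% equal-tailed interval is δ = 8.1 ± z·2.65 with z = 1.960.
Half-width: 1.960 × 2.65 = 5.19.
8.1 − 5.19 = 2.91; 8.1 + 5.19 = 13.29.

[2.91, 13.29]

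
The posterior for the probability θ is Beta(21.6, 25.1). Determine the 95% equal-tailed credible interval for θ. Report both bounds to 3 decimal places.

[0.323, 0.605]

Posterior: Beta(21.6, 25.1).
Equal-tailed 95% interval: the 0.025 and 0.975 quantiles of Beta(21.6, 25.1).
Posterior mean ≈ 0.463, SD ≈ 0.072; a Normal approximation gives roughly [0.321, 0.604].
Exact: F⁻¹(0.025) = 0.323; F⁻¹(0.975) = 0.605.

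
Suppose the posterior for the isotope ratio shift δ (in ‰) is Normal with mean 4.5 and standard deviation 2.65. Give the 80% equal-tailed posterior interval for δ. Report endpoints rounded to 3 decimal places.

The posterior is symmetric, so the 80% equal-tailed interval is δ = 4.5 ± z·2.65 with z = 1.282.
Half-width: 1.282 × 2.65 = 3.396.
4.5 − 3.396 = 1.104; 4.5 + 3.396 = 7.896.

[1.104, 7.896]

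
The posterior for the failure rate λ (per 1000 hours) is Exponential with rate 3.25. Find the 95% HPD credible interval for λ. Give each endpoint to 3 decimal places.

[0.000, 0.922]

The exponential density is strictly decreasing on [0, ∞), so the HPD interval is anchored at 0: [0, q] with P(λ ≤ q) = 0.95.
q = −ln(1 − 0.95) / 3.25 = 2.9957 / 3.25 = 0.922.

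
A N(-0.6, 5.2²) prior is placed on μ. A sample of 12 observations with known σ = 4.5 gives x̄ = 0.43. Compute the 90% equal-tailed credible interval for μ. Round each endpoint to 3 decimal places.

Posterior precision = 1/5.2² + 12/4.5² = 0.0370 + 0.5926 = 0.6296, so posterior SD = 1.2603.
Posterior mean = (-0.6/5.2² + 12·0.43/4.5²) / 0.6296 = 0.3695.
Interval: 0.3695 ± 1.645 × 1.2603 → [-1.704, 2.443].

[-1.704, 2.443]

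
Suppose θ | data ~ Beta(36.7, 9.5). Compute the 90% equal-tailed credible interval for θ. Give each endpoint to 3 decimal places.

Posterior: Beta(36.7, 9.5).
Equal-tailed 90% interval: the 0.05 and 0.95 quantiles of Beta(36.7, 9.5).
Posterior mean ≈ 0.794, SD ≈ 0.059; a Normal approximation gives roughly [0.698, 0.891].
Exact: F⁻¹(0.05) = 0.691; F⁻¹(0.95) = 0.883.

[0.691, 0.883]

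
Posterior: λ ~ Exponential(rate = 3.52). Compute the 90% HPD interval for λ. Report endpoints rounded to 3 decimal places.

The exponential density is strictly decreasing on [0, ∞), so the HPD interval is anchored at 0: [0, q] with P(λ ≤ q) = 0.90.
q = −ln(1 − 0.90) / 3.52 = 2.3026 / 3.52 = 0.654.

[0.000, 0.654]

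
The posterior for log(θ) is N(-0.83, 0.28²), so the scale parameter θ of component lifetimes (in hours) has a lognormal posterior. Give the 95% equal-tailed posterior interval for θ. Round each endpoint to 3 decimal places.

On the log scale the 95% interval is -0.83 ± 1.960 × 0.28 = [-1.3788, -0.2812].
Exponentiate: [e^-1.3788, e^-0.2812] = [0.252, 0.755].

[0.252, 0.755]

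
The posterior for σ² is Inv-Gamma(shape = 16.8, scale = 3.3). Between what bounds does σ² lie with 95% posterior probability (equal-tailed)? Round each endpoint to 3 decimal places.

Inverse-Gamma(16.8, 3.3) quantiles: F⁻¹(0.025) and F⁻¹(0.975).
Equivalently, 1/σ² ~ Gamma(16.8, rate = 3.3); invert its 0.975 and 0.025 quantiles.
Posterior mean ≈ 0.209, SD ≈ 0.054; a Normal approximation gives roughly [0.102, 0.315].
Exact: lower = 0.128; upper = 0.338.

[0.128, 0.338]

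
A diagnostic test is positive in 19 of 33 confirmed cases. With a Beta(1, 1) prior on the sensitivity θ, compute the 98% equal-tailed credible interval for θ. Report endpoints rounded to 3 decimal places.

Posterior: Beta(1+19, 1+14) = Beta(20, 15).
Equal-tailed 98% interval: the 0.01 and 0.99 quantiles of Beta(20, 15).
Posterior mean ≈ 0.571, SD ≈ 0.082; a Normal approximation gives roughly [0.380, 0.763].
Exact: F⁻¹(0.01) = 0.377; F⁻¹(0.99) = 0.754.

[0.377, 0.754]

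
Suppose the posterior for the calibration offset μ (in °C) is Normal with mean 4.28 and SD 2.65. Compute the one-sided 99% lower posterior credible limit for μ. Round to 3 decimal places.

-1.885

Need L with P(μ ≥ L) = 0.99: L = 4.28 − z_{0.01}·2.65.
z = 2.326; L = 4.28 − 2.326 × 2.65 = -1.885.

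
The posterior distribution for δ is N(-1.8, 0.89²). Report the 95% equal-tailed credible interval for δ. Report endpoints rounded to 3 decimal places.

[-3.544, -0.056]

The posterior is symmetric, so the 95% equal-tailed interval is δ = -1.8 ± z·0.89 with z = 1.960.
Half-width: 1.960 × 0.89 = 1.744.
-1.8 − 1.744 = -3.544; -1.8 + 1.744 = -0.056.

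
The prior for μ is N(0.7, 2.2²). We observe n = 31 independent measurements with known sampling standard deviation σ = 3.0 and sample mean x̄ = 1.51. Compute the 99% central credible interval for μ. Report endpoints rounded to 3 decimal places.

Posterior precision = 1/2.2² + 31/3.0² = 0.2066 + 3.4444 = 3.6511, so posterior SD = 0.5233.
Posterior mean = (0.7/2.2² + 31·1.51/3.0²) / 3.6511 = 1.4642.
Interval: 1.4642 ± 2.576 × 0.5233 → [0.116, 2.812].

[0.116, 2.812]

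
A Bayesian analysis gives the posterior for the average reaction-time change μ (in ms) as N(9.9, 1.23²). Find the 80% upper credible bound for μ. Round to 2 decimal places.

10.94

Need U with P(μ ≤ U) = 0.80: U = 9.9 + z_{0.2}·1.23.
z = 0.842; U = 9.9 + 0.842 × 1.23 = 10.94.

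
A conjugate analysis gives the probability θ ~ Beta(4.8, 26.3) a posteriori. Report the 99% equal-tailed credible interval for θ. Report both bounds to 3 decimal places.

[0.035, 0.354]

Posterior: Beta(4.8, 26.3).
Equal-tailed 99% interval: the 0.005 and 0.995 quantiles of Beta(4.8, 26.3).
Posterior mean ≈ 0.154, SD ≈ 0.064; a Normal approximation gives roughly [-0.010, 0.319].
Exact: F⁻¹(0.005) = 0.035; F⁻¹(0.995) = 0.354.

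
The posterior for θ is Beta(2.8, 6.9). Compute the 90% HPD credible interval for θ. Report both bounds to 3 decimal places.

The posterior is unimodal and skewed, so the HPD interval has equal density at both endpoints and is the shortest 90% interval.
Solving f(0.063) = f(0.503) with F(0.503) − F(0.063) = 0.90 gives [0.063, 0.503].
For comparison, the equal-tailed interval is [0.088, 0.541]; the HPD is narrower and shifted toward the mode.

[0.063, 0.503]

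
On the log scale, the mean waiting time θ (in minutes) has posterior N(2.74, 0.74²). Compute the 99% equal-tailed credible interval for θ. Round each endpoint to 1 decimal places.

[2.3, 104.2]

On the log scale the 99% interval is 2.74 ± 2.576 × 0.74 = [0.8339, 4.6461].
Exponentiate: [e^0.8339, e^4.6461] = [2.3, 104.2].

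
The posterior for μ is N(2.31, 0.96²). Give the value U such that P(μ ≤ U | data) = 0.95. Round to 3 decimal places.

3.889

Need U with P(μ ≤ U) = 0.95: U = 2.31 + z_{0.05}·0.96.
z = 1.645; U = 2.31 + 1.645 × 0.96 = 3.889.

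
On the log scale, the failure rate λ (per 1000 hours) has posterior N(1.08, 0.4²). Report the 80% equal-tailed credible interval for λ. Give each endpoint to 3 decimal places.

On the log scale the 80% interval is 1.08 ± 1.282 × 0.4 = [0.5674, 1.5926].
Exponentiate: [e^0.5674, e^1.5926] = [1.764, 4.917].

[1.764, 4.917]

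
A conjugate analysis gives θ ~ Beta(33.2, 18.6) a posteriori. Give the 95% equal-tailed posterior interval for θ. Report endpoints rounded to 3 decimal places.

[0.507, 0.765]

Posterior: Beta(33.2, 18.6).
Equal-tailed 95% interval: the 0.025 and 0.975 quantiles of Beta(33.2, 18.6).
Posterior mean ≈ 0.641, SD ≈ 0.066; a Normal approximation gives roughly [0.512, 0.770].
Exact: F⁻¹(0.025) = 0.507; F⁻¹(0.975) = 0.765.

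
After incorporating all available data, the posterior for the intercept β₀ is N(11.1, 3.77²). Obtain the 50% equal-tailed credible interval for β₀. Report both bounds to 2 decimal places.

The posterior is symmetric, so the 50% equal-tailed interval is β₀ = 11.1 ± z·3.77 with z = 0.674.
Half-width: 0.674 × 3.77 = 2.54.
11.1 − 2.54 = 8.56; 11.1 + 2.54 = 13.64.

[8.56, 13.64]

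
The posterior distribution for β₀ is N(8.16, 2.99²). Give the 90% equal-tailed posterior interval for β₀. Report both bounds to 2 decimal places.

The posterior is symmetric, so the 90% equal-tailed interval is β₀ = 8.16 ± z·2.99 with z = 1.645.
Half-width: 1.645 × 2.99 = 4.92.
8.16 − 4.92 = 3.24; 8.16 + 4.92 = 13.08.

[3.24, 13.08]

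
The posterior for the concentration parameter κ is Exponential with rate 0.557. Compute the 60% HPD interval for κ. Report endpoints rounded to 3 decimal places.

The exponential density is strictly decreasing on [0, ∞), so the HPD interval is anchored at 0: [0, q] with P(κ ≤ q) = 0.60.
q = −ln(1 − 0.60) / 0.557 = 0.9163 / 0.557 = 1.645.

[0.000, 1.645]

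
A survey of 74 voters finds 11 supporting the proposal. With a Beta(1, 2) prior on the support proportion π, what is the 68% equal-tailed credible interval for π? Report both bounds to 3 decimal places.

[0.115, 0.197]

Posterior: Beta(1+11, 2+63) = Beta(12, 65).
Equal-tailed 68% interval: the 0.16 and 0.84 quantiles of Beta(12, 65).
Posterior mean ≈ 0.156, SD ≈ 0.041; a Normal approximation gives roughly [0.115, 0.197].
Exact: F⁻¹(0.16) = 0.115; F⁻¹(0.84) = 0.197.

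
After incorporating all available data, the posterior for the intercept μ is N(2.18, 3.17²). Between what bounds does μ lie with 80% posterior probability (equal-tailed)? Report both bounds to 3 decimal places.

The posterior is symmetric, so the 80% equal-tailed interval is μ = 2.18 ± z·3.17 with z = 1.282.
Half-width: 1.282 × 3.17 = 4.063.
2.18 − 4.063 = -1.883; 2.18 + 4.063 = 6.243.

[-1.883, 6.243]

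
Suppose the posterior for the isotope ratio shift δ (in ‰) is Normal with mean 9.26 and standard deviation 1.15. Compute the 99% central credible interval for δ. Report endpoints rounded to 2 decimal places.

[6.30, 12.22]

The posterior is symmetric, so the 99% equal-tailed interval is δ = 9.26 ± z·1.15 with z = 2.576.
Half-width: 2.576 × 1.15 = 2.96.
9.26 − 2.96 = 6.30; 9.26 + 2.96 = 12.22.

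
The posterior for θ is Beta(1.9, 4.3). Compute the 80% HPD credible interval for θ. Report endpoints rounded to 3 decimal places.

[0.052, 0.483]

The posterior is unimodal and skewed, so the HPD interval has equal density at both endpoints and is the shortest 80% interval.
Solving f(0.052) = f(0.483) with F(0.483) − F(0.052) = 0.80 gives [0.052, 0.483].
For comparison, the equal-tailed interval is [0.097, 0.549]; the HPD is narrower and shifted toward the mode.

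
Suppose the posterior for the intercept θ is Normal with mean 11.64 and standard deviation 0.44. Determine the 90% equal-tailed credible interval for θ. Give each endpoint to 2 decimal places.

[10.92, 12.36]

The posterior is symmetric, so the 90% equal-tailed interval is θ = 11.64 ± z·0.44 with z = 1.645.
Half-width: 1.645 × 0.44 = 0.72.
11.64 − 0.72 = 10.92; 11.64 + 0.72 = 12.36.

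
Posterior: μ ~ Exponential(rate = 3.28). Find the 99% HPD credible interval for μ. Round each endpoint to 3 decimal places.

[0.000, 1.404]

The exponential density is strictly decreasing on [0, ∞), so the HPD interval is anchored at 0: [0, q] with P(μ ≤ q) = 0.99.
q = −ln(1 − 0.99) / 3.28 = 4.6052 / 3.28 = 1.404.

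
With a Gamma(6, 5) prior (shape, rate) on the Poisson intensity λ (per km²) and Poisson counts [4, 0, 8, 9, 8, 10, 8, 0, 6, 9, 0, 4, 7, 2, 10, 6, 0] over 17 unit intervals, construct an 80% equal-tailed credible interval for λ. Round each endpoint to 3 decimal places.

Posterior: Gamma(6+91, 5+17) = Gamma(97, 22) (shape, rate).
Equal-tailed 80% interval: Gamma(97, 22) quantiles at 0.1 and 0.9.
Posterior mean ≈ 4.409, SD ≈ 0.448; a Normal approximation gives roughly [3.835, 4.983].
Exact: lower = 3.846; upper = 4.992.

[3.846, 4.992]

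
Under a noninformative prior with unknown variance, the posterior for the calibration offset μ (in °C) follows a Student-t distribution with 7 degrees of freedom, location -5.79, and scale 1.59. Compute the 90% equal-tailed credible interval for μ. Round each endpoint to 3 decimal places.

[-8.802, -2.778]

The t_7 distribution is symmetric; the 90% interval is -5.79 ± t·1.59 with t_{0.95,7} = 1.895.
Half-width: 1.895 × 1.59 = 3.012.
-5.79 − 3.012 = -8.802; -5.79 + 3.012 = -2.778.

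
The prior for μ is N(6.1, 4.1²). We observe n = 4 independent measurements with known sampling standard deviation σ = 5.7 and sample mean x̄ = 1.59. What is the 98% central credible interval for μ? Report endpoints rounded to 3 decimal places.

Posterior precision = 1/4.1² + 4/5.7² = 0.0595 + 0.1231 = 0.1826, so posterior SD = 2.3402.
Posterior mean = (6.1/4.1² + 4·1.59/5.7²) / 0.1826 = 3.0593.
Interval: 3.0593 ± 2.326 × 2.3402 → [-2.385, 8.503].

[-2.385, 8.503]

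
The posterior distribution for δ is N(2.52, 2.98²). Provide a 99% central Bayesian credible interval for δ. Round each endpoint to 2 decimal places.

The posterior is symmetric, so the 99% equal-tailed interval is δ = 2.52 ± z·2.98 with z = 2.576.
Half-width: 2.576 × 2.98 = 7.68.
2.52 − 7.68 = -5.16; 2.52 + 7.68 = 10.20.

[-5.16, 10.20]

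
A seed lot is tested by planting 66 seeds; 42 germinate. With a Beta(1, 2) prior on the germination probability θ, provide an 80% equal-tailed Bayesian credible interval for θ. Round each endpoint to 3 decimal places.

Posterior: Beta(1+42, 2+24) = Beta(43, 26).
Equal-tailed 80% interval: the 0.1 and 0.9 quantiles of Beta(43, 26).
Posterior mean ≈ 0.623, SD ≈ 0.058; a Normal approximation gives roughly [0.549, 0.697].
Exact: F⁻¹(0.1) = 0.548; F⁻¹(0.9) = 0.697.

[0.548, 0.697]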